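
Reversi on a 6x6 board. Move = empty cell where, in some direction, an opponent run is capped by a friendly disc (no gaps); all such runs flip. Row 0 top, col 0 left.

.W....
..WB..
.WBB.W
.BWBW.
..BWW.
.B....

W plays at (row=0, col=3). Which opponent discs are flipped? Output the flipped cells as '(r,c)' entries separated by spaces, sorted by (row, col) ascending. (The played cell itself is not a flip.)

Dir NW: edge -> no flip
Dir N: edge -> no flip
Dir NE: edge -> no flip
Dir W: first cell '.' (not opp) -> no flip
Dir E: first cell '.' (not opp) -> no flip
Dir SW: first cell 'W' (not opp) -> no flip
Dir S: opp run (1,3) (2,3) (3,3) capped by W -> flip
Dir SE: first cell '.' (not opp) -> no flip

Answer: (1,3) (2,3) (3,3)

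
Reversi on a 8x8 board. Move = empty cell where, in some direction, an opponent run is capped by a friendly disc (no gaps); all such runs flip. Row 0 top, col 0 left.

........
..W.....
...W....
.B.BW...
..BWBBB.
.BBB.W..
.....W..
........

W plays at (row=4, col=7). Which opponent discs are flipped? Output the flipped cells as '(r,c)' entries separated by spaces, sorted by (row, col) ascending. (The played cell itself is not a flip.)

Answer: (4,4) (4,5) (4,6)

Derivation:
Dir NW: first cell '.' (not opp) -> no flip
Dir N: first cell '.' (not opp) -> no flip
Dir NE: edge -> no flip
Dir W: opp run (4,6) (4,5) (4,4) capped by W -> flip
Dir E: edge -> no flip
Dir SW: first cell '.' (not opp) -> no flip
Dir S: first cell '.' (not opp) -> no flip
Dir SE: edge -> no flip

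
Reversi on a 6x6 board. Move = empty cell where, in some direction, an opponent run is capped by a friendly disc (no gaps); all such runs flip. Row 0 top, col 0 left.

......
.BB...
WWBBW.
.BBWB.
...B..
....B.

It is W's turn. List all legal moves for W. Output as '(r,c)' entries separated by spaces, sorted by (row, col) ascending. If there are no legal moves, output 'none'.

(0,0): flips 2 -> legal
(0,1): flips 1 -> legal
(0,2): flips 1 -> legal
(0,3): flips 1 -> legal
(1,0): no bracket -> illegal
(1,3): flips 1 -> legal
(1,4): no bracket -> illegal
(2,5): no bracket -> illegal
(3,0): flips 2 -> legal
(3,5): flips 1 -> legal
(4,0): no bracket -> illegal
(4,1): flips 1 -> legal
(4,2): flips 1 -> legal
(4,4): flips 1 -> legal
(4,5): no bracket -> illegal
(5,2): no bracket -> illegal
(5,3): flips 1 -> legal
(5,5): no bracket -> illegal

Answer: (0,0) (0,1) (0,2) (0,3) (1,3) (3,0) (3,5) (4,1) (4,2) (4,4) (5,3)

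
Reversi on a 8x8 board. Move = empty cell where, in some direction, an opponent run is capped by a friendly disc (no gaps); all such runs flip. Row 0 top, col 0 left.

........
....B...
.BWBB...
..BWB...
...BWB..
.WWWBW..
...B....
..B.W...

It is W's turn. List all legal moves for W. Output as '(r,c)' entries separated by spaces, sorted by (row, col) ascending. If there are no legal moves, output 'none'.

Answer: (0,4) (1,3) (1,5) (2,0) (2,5) (3,1) (3,5) (4,2) (4,6) (6,4) (7,3)

Derivation:
(0,3): no bracket -> illegal
(0,4): flips 3 -> legal
(0,5): no bracket -> illegal
(1,0): no bracket -> illegal
(1,1): no bracket -> illegal
(1,2): no bracket -> illegal
(1,3): flips 1 -> legal
(1,5): flips 1 -> legal
(2,0): flips 1 -> legal
(2,5): flips 4 -> legal
(3,0): no bracket -> illegal
(3,1): flips 1 -> legal
(3,5): flips 2 -> legal
(3,6): no bracket -> illegal
(4,1): no bracket -> illegal
(4,2): flips 2 -> legal
(4,6): flips 1 -> legal
(5,6): no bracket -> illegal
(6,1): no bracket -> illegal
(6,2): no bracket -> illegal
(6,4): flips 1 -> legal
(6,5): no bracket -> illegal
(7,1): no bracket -> illegal
(7,3): flips 1 -> legal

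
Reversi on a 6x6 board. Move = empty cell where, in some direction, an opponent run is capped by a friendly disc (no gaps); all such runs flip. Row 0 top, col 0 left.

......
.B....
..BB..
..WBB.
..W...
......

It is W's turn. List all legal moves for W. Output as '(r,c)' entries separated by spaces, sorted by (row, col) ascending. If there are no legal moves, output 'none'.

Answer: (1,2) (1,4) (2,4) (3,5)

Derivation:
(0,0): no bracket -> illegal
(0,1): no bracket -> illegal
(0,2): no bracket -> illegal
(1,0): no bracket -> illegal
(1,2): flips 1 -> legal
(1,3): no bracket -> illegal
(1,4): flips 1 -> legal
(2,0): no bracket -> illegal
(2,1): no bracket -> illegal
(2,4): flips 1 -> legal
(2,5): no bracket -> illegal
(3,1): no bracket -> illegal
(3,5): flips 2 -> legal
(4,3): no bracket -> illegal
(4,4): no bracket -> illegal
(4,5): no bracket -> illegal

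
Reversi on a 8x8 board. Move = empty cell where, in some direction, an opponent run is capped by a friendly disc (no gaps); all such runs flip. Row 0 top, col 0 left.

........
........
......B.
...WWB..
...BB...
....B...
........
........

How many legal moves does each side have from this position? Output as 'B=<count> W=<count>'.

-- B to move --
(2,2): flips 1 -> legal
(2,3): flips 1 -> legal
(2,4): flips 1 -> legal
(2,5): flips 1 -> legal
(3,2): flips 2 -> legal
(4,2): no bracket -> illegal
(4,5): no bracket -> illegal
B mobility = 5
-- W to move --
(1,5): no bracket -> illegal
(1,6): no bracket -> illegal
(1,7): no bracket -> illegal
(2,4): no bracket -> illegal
(2,5): no bracket -> illegal
(2,7): no bracket -> illegal
(3,2): no bracket -> illegal
(3,6): flips 1 -> legal
(3,7): no bracket -> illegal
(4,2): no bracket -> illegal
(4,5): no bracket -> illegal
(4,6): no bracket -> illegal
(5,2): flips 1 -> legal
(5,3): flips 1 -> legal
(5,5): flips 1 -> legal
(6,3): no bracket -> illegal
(6,4): flips 2 -> legal
(6,5): no bracket -> illegal
W mobility = 5

Answer: B=5 W=5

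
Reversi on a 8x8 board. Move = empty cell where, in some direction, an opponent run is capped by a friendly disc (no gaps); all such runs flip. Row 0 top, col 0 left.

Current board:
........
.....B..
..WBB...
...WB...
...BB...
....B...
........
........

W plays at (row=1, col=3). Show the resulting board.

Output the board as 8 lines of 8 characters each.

Place W at (1,3); scan 8 dirs for brackets.
Dir NW: first cell '.' (not opp) -> no flip
Dir N: first cell '.' (not opp) -> no flip
Dir NE: first cell '.' (not opp) -> no flip
Dir W: first cell '.' (not opp) -> no flip
Dir E: first cell '.' (not opp) -> no flip
Dir SW: first cell 'W' (not opp) -> no flip
Dir S: opp run (2,3) capped by W -> flip
Dir SE: opp run (2,4), next='.' -> no flip
All flips: (2,3)

Answer: ........
...W.B..
..WWB...
...WB...
...BB...
....B...
........
........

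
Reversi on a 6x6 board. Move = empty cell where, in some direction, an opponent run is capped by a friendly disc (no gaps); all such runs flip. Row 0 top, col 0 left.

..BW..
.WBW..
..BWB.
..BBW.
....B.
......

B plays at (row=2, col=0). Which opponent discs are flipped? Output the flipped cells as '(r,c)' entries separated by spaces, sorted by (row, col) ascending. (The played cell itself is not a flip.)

Dir NW: edge -> no flip
Dir N: first cell '.' (not opp) -> no flip
Dir NE: opp run (1,1) capped by B -> flip
Dir W: edge -> no flip
Dir E: first cell '.' (not opp) -> no flip
Dir SW: edge -> no flip
Dir S: first cell '.' (not opp) -> no flip
Dir SE: first cell '.' (not opp) -> no flip

Answer: (1,1)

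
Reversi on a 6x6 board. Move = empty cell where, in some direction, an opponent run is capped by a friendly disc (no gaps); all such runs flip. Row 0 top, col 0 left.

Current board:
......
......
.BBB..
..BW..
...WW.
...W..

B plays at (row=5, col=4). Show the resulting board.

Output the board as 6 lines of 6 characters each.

Answer: ......
......
.BBB..
..BW..
...BW.
...WB.

Derivation:
Place B at (5,4); scan 8 dirs for brackets.
Dir NW: opp run (4,3) capped by B -> flip
Dir N: opp run (4,4), next='.' -> no flip
Dir NE: first cell '.' (not opp) -> no flip
Dir W: opp run (5,3), next='.' -> no flip
Dir E: first cell '.' (not opp) -> no flip
Dir SW: edge -> no flip
Dir S: edge -> no flip
Dir SE: edge -> no flip
All flips: (4,3)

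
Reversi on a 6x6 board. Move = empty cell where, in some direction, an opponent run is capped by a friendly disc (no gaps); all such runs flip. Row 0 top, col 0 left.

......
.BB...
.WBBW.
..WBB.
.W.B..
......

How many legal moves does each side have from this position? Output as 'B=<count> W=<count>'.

-- B to move --
(1,0): flips 2 -> legal
(1,3): no bracket -> illegal
(1,4): flips 1 -> legal
(1,5): flips 1 -> legal
(2,0): flips 1 -> legal
(2,5): flips 1 -> legal
(3,0): flips 1 -> legal
(3,1): flips 2 -> legal
(3,5): no bracket -> illegal
(4,0): no bracket -> illegal
(4,2): flips 1 -> legal
(5,0): flips 2 -> legal
(5,1): no bracket -> illegal
(5,2): no bracket -> illegal
B mobility = 9
-- W to move --
(0,0): no bracket -> illegal
(0,1): flips 1 -> legal
(0,2): flips 2 -> legal
(0,3): flips 1 -> legal
(1,0): no bracket -> illegal
(1,3): no bracket -> illegal
(1,4): flips 1 -> legal
(2,0): no bracket -> illegal
(2,5): no bracket -> illegal
(3,1): no bracket -> illegal
(3,5): flips 2 -> legal
(4,2): flips 1 -> legal
(4,4): flips 1 -> legal
(4,5): no bracket -> illegal
(5,2): no bracket -> illegal
(5,3): no bracket -> illegal
(5,4): flips 1 -> legal
W mobility = 8

Answer: B=9 W=8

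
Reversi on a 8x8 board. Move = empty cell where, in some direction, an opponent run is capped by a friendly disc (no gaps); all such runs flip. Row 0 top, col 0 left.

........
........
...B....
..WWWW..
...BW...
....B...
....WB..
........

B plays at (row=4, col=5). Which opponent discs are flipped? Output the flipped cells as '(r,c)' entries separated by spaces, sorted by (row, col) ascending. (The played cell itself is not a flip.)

Answer: (3,4) (4,4)

Derivation:
Dir NW: opp run (3,4) capped by B -> flip
Dir N: opp run (3,5), next='.' -> no flip
Dir NE: first cell '.' (not opp) -> no flip
Dir W: opp run (4,4) capped by B -> flip
Dir E: first cell '.' (not opp) -> no flip
Dir SW: first cell 'B' (not opp) -> no flip
Dir S: first cell '.' (not opp) -> no flip
Dir SE: first cell '.' (not opp) -> no flip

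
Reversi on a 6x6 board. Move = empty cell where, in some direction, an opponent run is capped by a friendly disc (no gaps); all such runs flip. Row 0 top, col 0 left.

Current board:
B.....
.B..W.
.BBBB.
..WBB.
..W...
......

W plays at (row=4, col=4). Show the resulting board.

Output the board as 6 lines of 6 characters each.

Answer: B.....
.B..W.
.BBBW.
..WBW.
..W.W.
......

Derivation:
Place W at (4,4); scan 8 dirs for brackets.
Dir NW: opp run (3,3) (2,2) (1,1) (0,0), next=edge -> no flip
Dir N: opp run (3,4) (2,4) capped by W -> flip
Dir NE: first cell '.' (not opp) -> no flip
Dir W: first cell '.' (not opp) -> no flip
Dir E: first cell '.' (not opp) -> no flip
Dir SW: first cell '.' (not opp) -> no flip
Dir S: first cell '.' (not opp) -> no flip
Dir SE: first cell '.' (not opp) -> no flip
All flips: (2,4) (3,4)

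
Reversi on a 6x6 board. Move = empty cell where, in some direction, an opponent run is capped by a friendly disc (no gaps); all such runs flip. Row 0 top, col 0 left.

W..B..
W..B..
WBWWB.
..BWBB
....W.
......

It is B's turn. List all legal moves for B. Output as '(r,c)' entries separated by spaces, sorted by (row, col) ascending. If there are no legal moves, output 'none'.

Answer: (1,2) (1,4) (3,1) (4,2) (4,3) (5,3) (5,4)

Derivation:
(0,1): no bracket -> illegal
(1,1): no bracket -> illegal
(1,2): flips 2 -> legal
(1,4): flips 1 -> legal
(3,0): no bracket -> illegal
(3,1): flips 1 -> legal
(4,2): flips 1 -> legal
(4,3): flips 2 -> legal
(4,5): no bracket -> illegal
(5,3): flips 1 -> legal
(5,4): flips 1 -> legal
(5,5): no bracket -> illegal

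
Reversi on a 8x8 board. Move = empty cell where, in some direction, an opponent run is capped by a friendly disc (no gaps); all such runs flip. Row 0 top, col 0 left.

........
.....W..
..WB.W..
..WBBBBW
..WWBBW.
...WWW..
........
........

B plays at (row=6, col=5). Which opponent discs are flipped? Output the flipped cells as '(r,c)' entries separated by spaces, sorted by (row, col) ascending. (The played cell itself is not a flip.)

Answer: (5,5)

Derivation:
Dir NW: opp run (5,4) (4,3) (3,2), next='.' -> no flip
Dir N: opp run (5,5) capped by B -> flip
Dir NE: first cell '.' (not opp) -> no flip
Dir W: first cell '.' (not opp) -> no flip
Dir E: first cell '.' (not opp) -> no flip
Dir SW: first cell '.' (not opp) -> no flip
Dir S: first cell '.' (not opp) -> no flip
Dir SE: first cell '.' (not opp) -> no flip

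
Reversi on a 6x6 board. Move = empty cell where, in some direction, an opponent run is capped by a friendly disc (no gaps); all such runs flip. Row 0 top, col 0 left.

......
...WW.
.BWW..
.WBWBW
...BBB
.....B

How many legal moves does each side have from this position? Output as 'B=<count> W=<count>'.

Answer: B=8 W=5

Derivation:
-- B to move --
(0,2): no bracket -> illegal
(0,3): flips 3 -> legal
(0,4): no bracket -> illegal
(0,5): flips 2 -> legal
(1,1): flips 2 -> legal
(1,2): flips 2 -> legal
(1,5): no bracket -> illegal
(2,0): no bracket -> illegal
(2,4): flips 2 -> legal
(2,5): flips 1 -> legal
(3,0): flips 1 -> legal
(4,0): no bracket -> illegal
(4,1): flips 1 -> legal
(4,2): no bracket -> illegal
B mobility = 8
-- W to move --
(1,0): no bracket -> illegal
(1,1): flips 1 -> legal
(1,2): no bracket -> illegal
(2,0): flips 1 -> legal
(2,4): no bracket -> illegal
(2,5): no bracket -> illegal
(3,0): no bracket -> illegal
(4,1): flips 1 -> legal
(4,2): flips 1 -> legal
(5,2): no bracket -> illegal
(5,3): flips 2 -> legal
(5,4): no bracket -> illegal
W mobility = 5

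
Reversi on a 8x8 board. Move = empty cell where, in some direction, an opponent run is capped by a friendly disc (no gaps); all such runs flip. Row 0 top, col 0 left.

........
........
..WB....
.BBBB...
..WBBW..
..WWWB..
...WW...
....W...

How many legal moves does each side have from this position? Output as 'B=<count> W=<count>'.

Answer: B=14 W=12

Derivation:
-- B to move --
(1,1): flips 1 -> legal
(1,2): flips 1 -> legal
(1,3): flips 1 -> legal
(2,1): flips 1 -> legal
(3,5): flips 1 -> legal
(3,6): no bracket -> illegal
(4,1): flips 1 -> legal
(4,6): flips 1 -> legal
(5,1): flips 4 -> legal
(5,6): flips 1 -> legal
(6,1): flips 1 -> legal
(6,2): flips 3 -> legal
(6,5): flips 1 -> legal
(7,2): no bracket -> illegal
(7,3): flips 3 -> legal
(7,5): flips 3 -> legal
B mobility = 14
-- W to move --
(1,2): flips 2 -> legal
(1,3): flips 3 -> legal
(1,4): no bracket -> illegal
(2,0): flips 1 -> legal
(2,1): flips 2 -> legal
(2,4): flips 4 -> legal
(2,5): flips 2 -> legal
(3,0): no bracket -> illegal
(3,5): flips 1 -> legal
(4,0): flips 1 -> legal
(4,1): no bracket -> illegal
(4,6): flips 1 -> legal
(5,6): flips 1 -> legal
(6,5): flips 1 -> legal
(6,6): flips 3 -> legal
W mobility = 12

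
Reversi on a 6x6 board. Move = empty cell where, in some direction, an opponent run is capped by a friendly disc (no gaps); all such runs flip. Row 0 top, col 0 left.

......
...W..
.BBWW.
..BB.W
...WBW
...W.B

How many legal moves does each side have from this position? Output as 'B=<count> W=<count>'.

Answer: B=7 W=5

Derivation:
-- B to move --
(0,2): no bracket -> illegal
(0,3): flips 2 -> legal
(0,4): flips 1 -> legal
(1,2): no bracket -> illegal
(1,4): flips 1 -> legal
(1,5): flips 1 -> legal
(2,5): flips 4 -> legal
(3,4): no bracket -> illegal
(4,2): flips 1 -> legal
(5,2): no bracket -> illegal
(5,4): flips 1 -> legal
B mobility = 7
-- W to move --
(1,0): flips 2 -> legal
(1,1): no bracket -> illegal
(1,2): no bracket -> illegal
(2,0): flips 2 -> legal
(3,0): no bracket -> illegal
(3,1): flips 1 -> legal
(3,4): no bracket -> illegal
(4,1): flips 1 -> legal
(4,2): flips 1 -> legal
(5,4): no bracket -> illegal
W mobility = 5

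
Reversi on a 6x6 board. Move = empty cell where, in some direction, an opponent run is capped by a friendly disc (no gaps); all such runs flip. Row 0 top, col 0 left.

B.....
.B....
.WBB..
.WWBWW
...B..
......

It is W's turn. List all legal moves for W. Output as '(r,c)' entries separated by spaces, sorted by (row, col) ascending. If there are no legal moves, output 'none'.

Answer: (0,1) (1,2) (1,3) (1,4) (2,4) (5,2) (5,4)

Derivation:
(0,1): flips 1 -> legal
(0,2): no bracket -> illegal
(1,0): no bracket -> illegal
(1,2): flips 2 -> legal
(1,3): flips 1 -> legal
(1,4): flips 1 -> legal
(2,0): no bracket -> illegal
(2,4): flips 2 -> legal
(4,2): no bracket -> illegal
(4,4): no bracket -> illegal
(5,2): flips 1 -> legal
(5,3): no bracket -> illegal
(5,4): flips 1 -> legal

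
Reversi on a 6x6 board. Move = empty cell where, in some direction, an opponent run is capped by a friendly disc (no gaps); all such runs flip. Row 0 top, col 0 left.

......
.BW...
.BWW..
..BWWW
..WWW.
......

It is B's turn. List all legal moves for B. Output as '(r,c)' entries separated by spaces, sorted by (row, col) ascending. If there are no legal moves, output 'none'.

Answer: (0,2) (0,3) (1,3) (1,4) (2,4) (5,2) (5,4) (5,5)

Derivation:
(0,1): no bracket -> illegal
(0,2): flips 2 -> legal
(0,3): flips 1 -> legal
(1,3): flips 1 -> legal
(1,4): flips 1 -> legal
(2,4): flips 2 -> legal
(2,5): no bracket -> illegal
(3,1): no bracket -> illegal
(4,1): no bracket -> illegal
(4,5): no bracket -> illegal
(5,1): no bracket -> illegal
(5,2): flips 1 -> legal
(5,3): no bracket -> illegal
(5,4): flips 1 -> legal
(5,5): flips 3 -> legal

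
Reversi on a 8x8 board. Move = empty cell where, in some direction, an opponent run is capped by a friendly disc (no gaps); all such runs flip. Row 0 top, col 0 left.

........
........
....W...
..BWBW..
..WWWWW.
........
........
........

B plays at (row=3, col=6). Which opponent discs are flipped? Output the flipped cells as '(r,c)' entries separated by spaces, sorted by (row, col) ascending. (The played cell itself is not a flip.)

Answer: (3,5)

Derivation:
Dir NW: first cell '.' (not opp) -> no flip
Dir N: first cell '.' (not opp) -> no flip
Dir NE: first cell '.' (not opp) -> no flip
Dir W: opp run (3,5) capped by B -> flip
Dir E: first cell '.' (not opp) -> no flip
Dir SW: opp run (4,5), next='.' -> no flip
Dir S: opp run (4,6), next='.' -> no flip
Dir SE: first cell '.' (not opp) -> no flip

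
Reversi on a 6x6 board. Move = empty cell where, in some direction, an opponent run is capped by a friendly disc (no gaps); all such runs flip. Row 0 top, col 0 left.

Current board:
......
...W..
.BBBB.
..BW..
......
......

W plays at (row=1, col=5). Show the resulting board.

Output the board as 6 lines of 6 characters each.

Place W at (1,5); scan 8 dirs for brackets.
Dir NW: first cell '.' (not opp) -> no flip
Dir N: first cell '.' (not opp) -> no flip
Dir NE: edge -> no flip
Dir W: first cell '.' (not opp) -> no flip
Dir E: edge -> no flip
Dir SW: opp run (2,4) capped by W -> flip
Dir S: first cell '.' (not opp) -> no flip
Dir SE: edge -> no flip
All flips: (2,4)

Answer: ......
...W.W
.BBBW.
..BW..
......
......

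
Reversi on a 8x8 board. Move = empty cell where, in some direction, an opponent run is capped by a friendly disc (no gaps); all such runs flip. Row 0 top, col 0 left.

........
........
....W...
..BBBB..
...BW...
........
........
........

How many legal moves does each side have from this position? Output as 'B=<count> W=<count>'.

-- B to move --
(1,3): flips 1 -> legal
(1,4): flips 1 -> legal
(1,5): flips 1 -> legal
(2,3): no bracket -> illegal
(2,5): no bracket -> illegal
(4,5): flips 1 -> legal
(5,3): flips 1 -> legal
(5,4): flips 1 -> legal
(5,5): flips 1 -> legal
B mobility = 7
-- W to move --
(2,1): no bracket -> illegal
(2,2): flips 1 -> legal
(2,3): no bracket -> illegal
(2,5): no bracket -> illegal
(2,6): flips 1 -> legal
(3,1): no bracket -> illegal
(3,6): no bracket -> illegal
(4,1): no bracket -> illegal
(4,2): flips 2 -> legal
(4,5): no bracket -> illegal
(4,6): flips 1 -> legal
(5,2): no bracket -> illegal
(5,3): no bracket -> illegal
(5,4): no bracket -> illegal
W mobility = 4

Answer: B=7 W=4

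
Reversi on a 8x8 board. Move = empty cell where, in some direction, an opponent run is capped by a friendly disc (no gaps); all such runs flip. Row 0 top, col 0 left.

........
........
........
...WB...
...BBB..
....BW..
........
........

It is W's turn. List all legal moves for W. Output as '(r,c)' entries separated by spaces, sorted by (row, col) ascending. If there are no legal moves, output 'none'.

Answer: (3,5) (5,3)

Derivation:
(2,3): no bracket -> illegal
(2,4): no bracket -> illegal
(2,5): no bracket -> illegal
(3,2): no bracket -> illegal
(3,5): flips 2 -> legal
(3,6): no bracket -> illegal
(4,2): no bracket -> illegal
(4,6): no bracket -> illegal
(5,2): no bracket -> illegal
(5,3): flips 2 -> legal
(5,6): no bracket -> illegal
(6,3): no bracket -> illegal
(6,4): no bracket -> illegal
(6,5): no bracket -> illegal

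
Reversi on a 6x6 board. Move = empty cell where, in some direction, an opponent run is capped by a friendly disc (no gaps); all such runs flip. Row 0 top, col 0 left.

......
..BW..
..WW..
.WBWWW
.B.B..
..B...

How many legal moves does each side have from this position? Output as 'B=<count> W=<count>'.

Answer: B=6 W=7

Derivation:
-- B to move --
(0,2): no bracket -> illegal
(0,3): flips 3 -> legal
(0,4): no bracket -> illegal
(1,1): no bracket -> illegal
(1,4): flips 2 -> legal
(2,0): no bracket -> illegal
(2,1): flips 1 -> legal
(2,4): no bracket -> illegal
(2,5): flips 1 -> legal
(3,0): flips 1 -> legal
(4,0): no bracket -> illegal
(4,2): no bracket -> illegal
(4,4): no bracket -> illegal
(4,5): flips 2 -> legal
B mobility = 6
-- W to move --
(0,1): flips 1 -> legal
(0,2): flips 1 -> legal
(0,3): no bracket -> illegal
(1,1): flips 1 -> legal
(2,1): no bracket -> illegal
(3,0): no bracket -> illegal
(4,0): no bracket -> illegal
(4,2): flips 1 -> legal
(4,4): no bracket -> illegal
(5,0): flips 2 -> legal
(5,1): flips 1 -> legal
(5,3): flips 1 -> legal
(5,4): no bracket -> illegal
W mobility = 7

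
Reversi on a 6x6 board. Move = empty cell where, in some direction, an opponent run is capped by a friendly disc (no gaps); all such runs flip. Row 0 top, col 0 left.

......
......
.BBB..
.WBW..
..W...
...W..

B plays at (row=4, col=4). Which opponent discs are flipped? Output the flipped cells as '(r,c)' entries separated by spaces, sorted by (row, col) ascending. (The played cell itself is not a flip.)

Dir NW: opp run (3,3) capped by B -> flip
Dir N: first cell '.' (not opp) -> no flip
Dir NE: first cell '.' (not opp) -> no flip
Dir W: first cell '.' (not opp) -> no flip
Dir E: first cell '.' (not opp) -> no flip
Dir SW: opp run (5,3), next=edge -> no flip
Dir S: first cell '.' (not opp) -> no flip
Dir SE: first cell '.' (not opp) -> no flip

Answer: (3,3)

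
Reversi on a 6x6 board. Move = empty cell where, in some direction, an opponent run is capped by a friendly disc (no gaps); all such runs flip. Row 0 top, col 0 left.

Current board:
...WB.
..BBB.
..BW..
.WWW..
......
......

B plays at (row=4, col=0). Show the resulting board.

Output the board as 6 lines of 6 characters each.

Answer: ...WB.
..BBB.
..BW..
.BWW..
B.....
......

Derivation:
Place B at (4,0); scan 8 dirs for brackets.
Dir NW: edge -> no flip
Dir N: first cell '.' (not opp) -> no flip
Dir NE: opp run (3,1) capped by B -> flip
Dir W: edge -> no flip
Dir E: first cell '.' (not opp) -> no flip
Dir SW: edge -> no flip
Dir S: first cell '.' (not opp) -> no flip
Dir SE: first cell '.' (not opp) -> no flip
All flips: (3,1)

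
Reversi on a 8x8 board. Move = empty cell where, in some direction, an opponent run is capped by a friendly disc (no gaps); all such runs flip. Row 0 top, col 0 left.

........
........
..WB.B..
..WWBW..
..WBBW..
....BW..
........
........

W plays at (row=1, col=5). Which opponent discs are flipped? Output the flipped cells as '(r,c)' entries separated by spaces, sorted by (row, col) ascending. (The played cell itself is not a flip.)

Answer: (2,5)

Derivation:
Dir NW: first cell '.' (not opp) -> no flip
Dir N: first cell '.' (not opp) -> no flip
Dir NE: first cell '.' (not opp) -> no flip
Dir W: first cell '.' (not opp) -> no flip
Dir E: first cell '.' (not opp) -> no flip
Dir SW: first cell '.' (not opp) -> no flip
Dir S: opp run (2,5) capped by W -> flip
Dir SE: first cell '.' (not opp) -> no flip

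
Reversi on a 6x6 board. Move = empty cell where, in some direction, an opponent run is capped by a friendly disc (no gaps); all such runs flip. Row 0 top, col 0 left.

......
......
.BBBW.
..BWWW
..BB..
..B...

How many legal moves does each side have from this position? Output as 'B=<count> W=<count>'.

Answer: B=4 W=7

Derivation:
-- B to move --
(1,3): no bracket -> illegal
(1,4): no bracket -> illegal
(1,5): flips 2 -> legal
(2,5): flips 2 -> legal
(4,4): flips 1 -> legal
(4,5): flips 1 -> legal
B mobility = 4
-- W to move --
(1,0): no bracket -> illegal
(1,1): flips 1 -> legal
(1,2): flips 1 -> legal
(1,3): flips 1 -> legal
(1,4): no bracket -> illegal
(2,0): flips 3 -> legal
(3,0): no bracket -> illegal
(3,1): flips 1 -> legal
(4,1): no bracket -> illegal
(4,4): no bracket -> illegal
(5,1): flips 1 -> legal
(5,3): flips 1 -> legal
(5,4): no bracket -> illegal
W mobility = 7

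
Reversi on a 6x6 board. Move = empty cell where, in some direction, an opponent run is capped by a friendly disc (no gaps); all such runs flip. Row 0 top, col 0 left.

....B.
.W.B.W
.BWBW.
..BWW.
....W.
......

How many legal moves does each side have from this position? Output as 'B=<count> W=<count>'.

Answer: B=7 W=6

Derivation:
-- B to move --
(0,0): no bracket -> illegal
(0,1): flips 1 -> legal
(0,2): no bracket -> illegal
(0,5): no bracket -> illegal
(1,0): no bracket -> illegal
(1,2): flips 1 -> legal
(1,4): no bracket -> illegal
(2,0): no bracket -> illegal
(2,5): flips 1 -> legal
(3,1): flips 1 -> legal
(3,5): flips 3 -> legal
(4,2): no bracket -> illegal
(4,3): flips 1 -> legal
(4,5): flips 1 -> legal
(5,3): no bracket -> illegal
(5,4): no bracket -> illegal
(5,5): no bracket -> illegal
B mobility = 7
-- W to move --
(0,2): flips 1 -> legal
(0,3): flips 2 -> legal
(0,5): no bracket -> illegal
(1,0): no bracket -> illegal
(1,2): flips 1 -> legal
(1,4): no bracket -> illegal
(2,0): flips 1 -> legal
(3,0): no bracket -> illegal
(3,1): flips 2 -> legal
(4,1): no bracket -> illegal
(4,2): flips 1 -> legal
(4,3): no bracket -> illegal
W mobility = 6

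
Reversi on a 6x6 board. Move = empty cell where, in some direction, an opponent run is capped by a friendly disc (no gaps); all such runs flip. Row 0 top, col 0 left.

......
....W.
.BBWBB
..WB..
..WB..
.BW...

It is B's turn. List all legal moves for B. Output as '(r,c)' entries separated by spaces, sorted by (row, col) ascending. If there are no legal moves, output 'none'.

(0,3): flips 1 -> legal
(0,4): flips 1 -> legal
(0,5): no bracket -> illegal
(1,2): no bracket -> illegal
(1,3): flips 1 -> legal
(1,5): no bracket -> illegal
(3,1): flips 1 -> legal
(3,4): no bracket -> illegal
(4,1): flips 1 -> legal
(5,3): flips 1 -> legal

Answer: (0,3) (0,4) (1,3) (3,1) (4,1) (5,3)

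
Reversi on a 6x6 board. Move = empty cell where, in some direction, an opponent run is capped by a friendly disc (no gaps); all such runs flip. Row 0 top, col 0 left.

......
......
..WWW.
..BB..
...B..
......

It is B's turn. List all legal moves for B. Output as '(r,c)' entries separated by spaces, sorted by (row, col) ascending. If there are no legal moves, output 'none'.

Answer: (1,1) (1,2) (1,3) (1,4) (1,5)

Derivation:
(1,1): flips 1 -> legal
(1,2): flips 1 -> legal
(1,3): flips 1 -> legal
(1,4): flips 1 -> legal
(1,5): flips 1 -> legal
(2,1): no bracket -> illegal
(2,5): no bracket -> illegal
(3,1): no bracket -> illegal
(3,4): no bracket -> illegal
(3,5): no bracket -> illegal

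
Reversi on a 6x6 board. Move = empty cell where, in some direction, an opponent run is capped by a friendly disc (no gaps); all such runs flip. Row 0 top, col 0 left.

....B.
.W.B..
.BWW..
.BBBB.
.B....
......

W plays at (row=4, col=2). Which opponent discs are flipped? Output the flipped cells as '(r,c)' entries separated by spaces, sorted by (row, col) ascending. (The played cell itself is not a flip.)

Answer: (3,2)

Derivation:
Dir NW: opp run (3,1), next='.' -> no flip
Dir N: opp run (3,2) capped by W -> flip
Dir NE: opp run (3,3), next='.' -> no flip
Dir W: opp run (4,1), next='.' -> no flip
Dir E: first cell '.' (not opp) -> no flip
Dir SW: first cell '.' (not opp) -> no flip
Dir S: first cell '.' (not opp) -> no flip
Dir SE: first cell '.' (not opp) -> no flip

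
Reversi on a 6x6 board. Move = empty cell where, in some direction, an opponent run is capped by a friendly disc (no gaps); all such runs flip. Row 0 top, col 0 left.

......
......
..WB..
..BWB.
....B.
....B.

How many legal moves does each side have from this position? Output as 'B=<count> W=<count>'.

Answer: B=4 W=6

Derivation:
-- B to move --
(1,1): flips 2 -> legal
(1,2): flips 1 -> legal
(1,3): no bracket -> illegal
(2,1): flips 1 -> legal
(2,4): no bracket -> illegal
(3,1): no bracket -> illegal
(4,2): no bracket -> illegal
(4,3): flips 1 -> legal
B mobility = 4
-- W to move --
(1,2): no bracket -> illegal
(1,3): flips 1 -> legal
(1,4): no bracket -> illegal
(2,1): no bracket -> illegal
(2,4): flips 1 -> legal
(2,5): no bracket -> illegal
(3,1): flips 1 -> legal
(3,5): flips 1 -> legal
(4,1): no bracket -> illegal
(4,2): flips 1 -> legal
(4,3): no bracket -> illegal
(4,5): no bracket -> illegal
(5,3): no bracket -> illegal
(5,5): flips 1 -> legal
W mobility = 6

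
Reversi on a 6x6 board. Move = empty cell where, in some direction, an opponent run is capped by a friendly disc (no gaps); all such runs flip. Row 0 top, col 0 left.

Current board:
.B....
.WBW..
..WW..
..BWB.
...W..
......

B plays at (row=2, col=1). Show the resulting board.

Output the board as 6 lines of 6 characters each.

Place B at (2,1); scan 8 dirs for brackets.
Dir NW: first cell '.' (not opp) -> no flip
Dir N: opp run (1,1) capped by B -> flip
Dir NE: first cell 'B' (not opp) -> no flip
Dir W: first cell '.' (not opp) -> no flip
Dir E: opp run (2,2) (2,3), next='.' -> no flip
Dir SW: first cell '.' (not opp) -> no flip
Dir S: first cell '.' (not opp) -> no flip
Dir SE: first cell 'B' (not opp) -> no flip
All flips: (1,1)

Answer: .B....
.BBW..
.BWW..
..BWB.
...W..
......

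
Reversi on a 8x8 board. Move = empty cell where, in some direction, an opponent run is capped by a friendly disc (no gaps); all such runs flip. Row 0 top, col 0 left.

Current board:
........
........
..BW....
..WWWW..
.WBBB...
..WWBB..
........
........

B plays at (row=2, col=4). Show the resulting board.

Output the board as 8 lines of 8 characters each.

Answer: ........
........
..BBB...
..WBBW..
.WBBB...
..WWBB..
........
........

Derivation:
Place B at (2,4); scan 8 dirs for brackets.
Dir NW: first cell '.' (not opp) -> no flip
Dir N: first cell '.' (not opp) -> no flip
Dir NE: first cell '.' (not opp) -> no flip
Dir W: opp run (2,3) capped by B -> flip
Dir E: first cell '.' (not opp) -> no flip
Dir SW: opp run (3,3) capped by B -> flip
Dir S: opp run (3,4) capped by B -> flip
Dir SE: opp run (3,5), next='.' -> no flip
All flips: (2,3) (3,3) (3,4)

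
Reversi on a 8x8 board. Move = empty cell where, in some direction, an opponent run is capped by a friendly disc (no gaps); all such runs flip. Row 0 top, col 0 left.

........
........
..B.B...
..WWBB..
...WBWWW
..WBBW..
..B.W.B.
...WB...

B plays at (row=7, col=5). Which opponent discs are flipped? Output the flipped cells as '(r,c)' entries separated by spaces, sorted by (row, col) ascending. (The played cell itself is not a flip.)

Dir NW: opp run (6,4) capped by B -> flip
Dir N: first cell '.' (not opp) -> no flip
Dir NE: first cell 'B' (not opp) -> no flip
Dir W: first cell 'B' (not opp) -> no flip
Dir E: first cell '.' (not opp) -> no flip
Dir SW: edge -> no flip
Dir S: edge -> no flip
Dir SE: edge -> no flip

Answer: (6,4)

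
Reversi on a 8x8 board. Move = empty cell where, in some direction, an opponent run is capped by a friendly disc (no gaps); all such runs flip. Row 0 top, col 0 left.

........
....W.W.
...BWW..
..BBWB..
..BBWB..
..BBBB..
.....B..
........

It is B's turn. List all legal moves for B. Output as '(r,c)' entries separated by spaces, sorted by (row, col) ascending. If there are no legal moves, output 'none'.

Answer: (0,4) (0,5) (0,7) (1,3) (1,5) (2,6)

Derivation:
(0,3): no bracket -> illegal
(0,4): flips 4 -> legal
(0,5): flips 1 -> legal
(0,6): no bracket -> illegal
(0,7): flips 3 -> legal
(1,3): flips 1 -> legal
(1,5): flips 2 -> legal
(1,7): no bracket -> illegal
(2,6): flips 2 -> legal
(2,7): no bracket -> illegal
(3,6): no bracket -> illegal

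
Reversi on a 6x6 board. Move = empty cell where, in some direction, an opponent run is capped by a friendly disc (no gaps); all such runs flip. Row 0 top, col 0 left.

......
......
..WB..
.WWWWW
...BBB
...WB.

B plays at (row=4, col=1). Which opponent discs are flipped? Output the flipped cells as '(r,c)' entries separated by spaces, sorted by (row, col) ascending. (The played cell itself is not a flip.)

Dir NW: first cell '.' (not opp) -> no flip
Dir N: opp run (3,1), next='.' -> no flip
Dir NE: opp run (3,2) capped by B -> flip
Dir W: first cell '.' (not opp) -> no flip
Dir E: first cell '.' (not opp) -> no flip
Dir SW: first cell '.' (not opp) -> no flip
Dir S: first cell '.' (not opp) -> no flip
Dir SE: first cell '.' (not opp) -> no flip

Answer: (3,2)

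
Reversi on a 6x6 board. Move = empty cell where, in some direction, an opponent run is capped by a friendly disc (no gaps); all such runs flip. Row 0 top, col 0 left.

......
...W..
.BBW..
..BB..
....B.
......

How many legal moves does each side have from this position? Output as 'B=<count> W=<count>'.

-- B to move --
(0,2): no bracket -> illegal
(0,3): flips 2 -> legal
(0,4): flips 1 -> legal
(1,2): no bracket -> illegal
(1,4): flips 1 -> legal
(2,4): flips 1 -> legal
(3,4): no bracket -> illegal
B mobility = 4
-- W to move --
(1,0): no bracket -> illegal
(1,1): no bracket -> illegal
(1,2): no bracket -> illegal
(2,0): flips 2 -> legal
(2,4): no bracket -> illegal
(3,0): no bracket -> illegal
(3,1): flips 1 -> legal
(3,4): no bracket -> illegal
(3,5): no bracket -> illegal
(4,1): flips 1 -> legal
(4,2): no bracket -> illegal
(4,3): flips 1 -> legal
(4,5): no bracket -> illegal
(5,3): no bracket -> illegal
(5,4): no bracket -> illegal
(5,5): no bracket -> illegal
W mobility = 4

Answer: B=4 W=4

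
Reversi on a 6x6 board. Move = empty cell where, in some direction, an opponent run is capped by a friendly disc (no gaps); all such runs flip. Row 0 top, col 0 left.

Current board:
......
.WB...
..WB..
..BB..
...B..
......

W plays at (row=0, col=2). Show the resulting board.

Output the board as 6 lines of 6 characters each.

Place W at (0,2); scan 8 dirs for brackets.
Dir NW: edge -> no flip
Dir N: edge -> no flip
Dir NE: edge -> no flip
Dir W: first cell '.' (not opp) -> no flip
Dir E: first cell '.' (not opp) -> no flip
Dir SW: first cell 'W' (not opp) -> no flip
Dir S: opp run (1,2) capped by W -> flip
Dir SE: first cell '.' (not opp) -> no flip
All flips: (1,2)

Answer: ..W...
.WW...
..WB..
..BB..
...B..
......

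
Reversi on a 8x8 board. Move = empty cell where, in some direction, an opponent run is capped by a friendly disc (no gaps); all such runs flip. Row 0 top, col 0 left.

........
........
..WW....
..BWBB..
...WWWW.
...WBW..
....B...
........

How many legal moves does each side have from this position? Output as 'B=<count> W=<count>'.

-- B to move --
(1,1): no bracket -> illegal
(1,2): flips 2 -> legal
(1,3): no bracket -> illegal
(1,4): flips 1 -> legal
(2,1): no bracket -> illegal
(2,4): no bracket -> illegal
(3,1): no bracket -> illegal
(3,6): flips 1 -> legal
(3,7): flips 2 -> legal
(4,2): flips 1 -> legal
(4,7): no bracket -> illegal
(5,2): flips 2 -> legal
(5,6): flips 2 -> legal
(5,7): flips 1 -> legal
(6,2): flips 2 -> legal
(6,3): no bracket -> illegal
(6,5): flips 2 -> legal
(6,6): no bracket -> illegal
B mobility = 10
-- W to move --
(2,1): flips 1 -> legal
(2,4): flips 2 -> legal
(2,5): flips 2 -> legal
(2,6): flips 1 -> legal
(3,1): flips 1 -> legal
(3,6): flips 2 -> legal
(4,1): flips 1 -> legal
(4,2): flips 1 -> legal
(6,3): flips 1 -> legal
(6,5): flips 1 -> legal
(7,3): flips 1 -> legal
(7,4): flips 2 -> legal
(7,5): flips 1 -> legal
W mobility = 13

Answer: B=10 W=13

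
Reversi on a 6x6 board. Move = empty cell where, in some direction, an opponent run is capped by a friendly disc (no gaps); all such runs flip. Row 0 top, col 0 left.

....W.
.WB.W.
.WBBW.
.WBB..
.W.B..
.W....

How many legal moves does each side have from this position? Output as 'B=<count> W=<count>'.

Answer: B=9 W=6

Derivation:
-- B to move --
(0,0): flips 1 -> legal
(0,1): no bracket -> illegal
(0,2): no bracket -> illegal
(0,3): no bracket -> illegal
(0,5): flips 1 -> legal
(1,0): flips 2 -> legal
(1,3): no bracket -> illegal
(1,5): flips 1 -> legal
(2,0): flips 1 -> legal
(2,5): flips 1 -> legal
(3,0): flips 2 -> legal
(3,4): no bracket -> illegal
(3,5): no bracket -> illegal
(4,0): flips 1 -> legal
(4,2): no bracket -> illegal
(5,0): flips 1 -> legal
(5,2): no bracket -> illegal
B mobility = 9
-- W to move --
(0,1): no bracket -> illegal
(0,2): no bracket -> illegal
(0,3): flips 1 -> legal
(1,3): flips 2 -> legal
(3,4): flips 2 -> legal
(4,2): flips 1 -> legal
(4,4): flips 2 -> legal
(5,2): no bracket -> illegal
(5,3): no bracket -> illegal
(5,4): flips 2 -> legal
W mobility = 6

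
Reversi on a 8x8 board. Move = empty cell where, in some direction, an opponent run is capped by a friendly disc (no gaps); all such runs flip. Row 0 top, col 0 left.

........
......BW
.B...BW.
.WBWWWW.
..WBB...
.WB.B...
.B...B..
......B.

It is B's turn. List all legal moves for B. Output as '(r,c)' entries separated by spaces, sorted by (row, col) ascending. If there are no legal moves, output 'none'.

Answer: (2,2) (2,3) (2,4) (2,7) (3,0) (3,7) (4,1) (4,5) (4,6) (4,7) (5,0)

Derivation:
(0,6): no bracket -> illegal
(0,7): no bracket -> illegal
(1,5): no bracket -> illegal
(2,0): no bracket -> illegal
(2,2): flips 1 -> legal
(2,3): flips 1 -> legal
(2,4): flips 1 -> legal
(2,7): flips 1 -> legal
(3,0): flips 1 -> legal
(3,7): flips 4 -> legal
(4,0): no bracket -> illegal
(4,1): flips 3 -> legal
(4,5): flips 1 -> legal
(4,6): flips 2 -> legal
(4,7): flips 1 -> legal
(5,0): flips 1 -> legal
(5,3): no bracket -> illegal
(6,0): no bracket -> illegal
(6,2): no bracket -> illegal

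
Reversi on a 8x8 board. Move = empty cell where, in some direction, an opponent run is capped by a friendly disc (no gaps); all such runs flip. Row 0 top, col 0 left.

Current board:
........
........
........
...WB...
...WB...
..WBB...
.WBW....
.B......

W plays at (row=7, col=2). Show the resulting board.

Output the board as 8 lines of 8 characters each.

Answer: ........
........
........
...WB...
...WB...
..WBB...
.WWW....
.BW.....

Derivation:
Place W at (7,2); scan 8 dirs for brackets.
Dir NW: first cell 'W' (not opp) -> no flip
Dir N: opp run (6,2) capped by W -> flip
Dir NE: first cell 'W' (not opp) -> no flip
Dir W: opp run (7,1), next='.' -> no flip
Dir E: first cell '.' (not opp) -> no flip
Dir SW: edge -> no flip
Dir S: edge -> no flip
Dir SE: edge -> no flip
All flips: (6,2)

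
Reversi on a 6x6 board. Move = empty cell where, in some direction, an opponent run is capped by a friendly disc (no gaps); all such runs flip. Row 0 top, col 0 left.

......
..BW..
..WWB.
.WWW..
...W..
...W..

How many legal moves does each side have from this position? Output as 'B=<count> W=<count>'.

-- B to move --
(0,2): flips 1 -> legal
(0,3): no bracket -> illegal
(0,4): no bracket -> illegal
(1,1): no bracket -> illegal
(1,4): flips 1 -> legal
(2,0): no bracket -> illegal
(2,1): flips 2 -> legal
(3,0): no bracket -> illegal
(3,4): flips 1 -> legal
(4,0): no bracket -> illegal
(4,1): no bracket -> illegal
(4,2): flips 3 -> legal
(4,4): no bracket -> illegal
(5,2): no bracket -> illegal
(5,4): no bracket -> illegal
B mobility = 5
-- W to move --
(0,1): flips 1 -> legal
(0,2): flips 1 -> legal
(0,3): no bracket -> illegal
(1,1): flips 1 -> legal
(1,4): no bracket -> illegal
(1,5): flips 1 -> legal
(2,1): no bracket -> illegal
(2,5): flips 1 -> legal
(3,4): no bracket -> illegal
(3,5): flips 1 -> legal
W mobility = 6

Answer: B=5 W=6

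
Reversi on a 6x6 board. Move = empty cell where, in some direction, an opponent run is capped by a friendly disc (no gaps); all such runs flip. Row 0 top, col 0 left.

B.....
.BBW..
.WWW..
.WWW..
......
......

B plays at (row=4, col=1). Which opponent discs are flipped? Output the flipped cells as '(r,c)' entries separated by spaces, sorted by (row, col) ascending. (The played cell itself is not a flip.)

Dir NW: first cell '.' (not opp) -> no flip
Dir N: opp run (3,1) (2,1) capped by B -> flip
Dir NE: opp run (3,2) (2,3), next='.' -> no flip
Dir W: first cell '.' (not opp) -> no flip
Dir E: first cell '.' (not opp) -> no flip
Dir SW: first cell '.' (not opp) -> no flip
Dir S: first cell '.' (not opp) -> no flip
Dir SE: first cell '.' (not opp) -> no flip

Answer: (2,1) (3,1)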